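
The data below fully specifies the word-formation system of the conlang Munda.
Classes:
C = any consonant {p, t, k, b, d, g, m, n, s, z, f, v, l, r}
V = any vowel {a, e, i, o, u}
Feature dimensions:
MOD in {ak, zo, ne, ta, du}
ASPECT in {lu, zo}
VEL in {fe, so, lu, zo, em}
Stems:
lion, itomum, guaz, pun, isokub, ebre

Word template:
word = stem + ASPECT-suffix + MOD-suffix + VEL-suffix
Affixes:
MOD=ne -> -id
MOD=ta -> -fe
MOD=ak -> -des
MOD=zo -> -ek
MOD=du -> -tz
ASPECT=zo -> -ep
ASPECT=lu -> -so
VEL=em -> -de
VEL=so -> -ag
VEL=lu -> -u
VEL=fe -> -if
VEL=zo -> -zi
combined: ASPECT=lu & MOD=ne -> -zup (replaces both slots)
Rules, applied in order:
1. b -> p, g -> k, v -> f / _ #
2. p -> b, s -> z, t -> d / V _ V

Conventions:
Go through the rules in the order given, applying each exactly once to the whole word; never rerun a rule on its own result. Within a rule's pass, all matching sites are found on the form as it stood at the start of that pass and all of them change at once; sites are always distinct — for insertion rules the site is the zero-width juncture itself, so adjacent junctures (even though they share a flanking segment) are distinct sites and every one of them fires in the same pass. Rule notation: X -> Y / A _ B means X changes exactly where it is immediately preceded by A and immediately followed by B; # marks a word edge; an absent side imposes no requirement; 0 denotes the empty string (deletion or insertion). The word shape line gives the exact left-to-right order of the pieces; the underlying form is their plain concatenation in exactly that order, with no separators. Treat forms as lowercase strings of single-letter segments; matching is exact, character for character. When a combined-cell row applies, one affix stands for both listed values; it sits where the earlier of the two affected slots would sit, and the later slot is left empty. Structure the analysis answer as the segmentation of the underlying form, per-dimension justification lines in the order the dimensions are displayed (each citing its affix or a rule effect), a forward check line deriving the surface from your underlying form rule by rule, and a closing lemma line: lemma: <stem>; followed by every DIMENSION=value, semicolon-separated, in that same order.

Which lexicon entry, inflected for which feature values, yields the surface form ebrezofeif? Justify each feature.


underlying: ebre-so-fe-if
MOD=ta - signalled by the affix -fe
ASPECT=lu - signalled by the affix -so
VEL=fe - signalled by the affix -if
check: ebresofeif -> ebresofeif -> ebrezofeif
lemma: ebre; MOD=ta; ASPECT=lu; VEL=fe


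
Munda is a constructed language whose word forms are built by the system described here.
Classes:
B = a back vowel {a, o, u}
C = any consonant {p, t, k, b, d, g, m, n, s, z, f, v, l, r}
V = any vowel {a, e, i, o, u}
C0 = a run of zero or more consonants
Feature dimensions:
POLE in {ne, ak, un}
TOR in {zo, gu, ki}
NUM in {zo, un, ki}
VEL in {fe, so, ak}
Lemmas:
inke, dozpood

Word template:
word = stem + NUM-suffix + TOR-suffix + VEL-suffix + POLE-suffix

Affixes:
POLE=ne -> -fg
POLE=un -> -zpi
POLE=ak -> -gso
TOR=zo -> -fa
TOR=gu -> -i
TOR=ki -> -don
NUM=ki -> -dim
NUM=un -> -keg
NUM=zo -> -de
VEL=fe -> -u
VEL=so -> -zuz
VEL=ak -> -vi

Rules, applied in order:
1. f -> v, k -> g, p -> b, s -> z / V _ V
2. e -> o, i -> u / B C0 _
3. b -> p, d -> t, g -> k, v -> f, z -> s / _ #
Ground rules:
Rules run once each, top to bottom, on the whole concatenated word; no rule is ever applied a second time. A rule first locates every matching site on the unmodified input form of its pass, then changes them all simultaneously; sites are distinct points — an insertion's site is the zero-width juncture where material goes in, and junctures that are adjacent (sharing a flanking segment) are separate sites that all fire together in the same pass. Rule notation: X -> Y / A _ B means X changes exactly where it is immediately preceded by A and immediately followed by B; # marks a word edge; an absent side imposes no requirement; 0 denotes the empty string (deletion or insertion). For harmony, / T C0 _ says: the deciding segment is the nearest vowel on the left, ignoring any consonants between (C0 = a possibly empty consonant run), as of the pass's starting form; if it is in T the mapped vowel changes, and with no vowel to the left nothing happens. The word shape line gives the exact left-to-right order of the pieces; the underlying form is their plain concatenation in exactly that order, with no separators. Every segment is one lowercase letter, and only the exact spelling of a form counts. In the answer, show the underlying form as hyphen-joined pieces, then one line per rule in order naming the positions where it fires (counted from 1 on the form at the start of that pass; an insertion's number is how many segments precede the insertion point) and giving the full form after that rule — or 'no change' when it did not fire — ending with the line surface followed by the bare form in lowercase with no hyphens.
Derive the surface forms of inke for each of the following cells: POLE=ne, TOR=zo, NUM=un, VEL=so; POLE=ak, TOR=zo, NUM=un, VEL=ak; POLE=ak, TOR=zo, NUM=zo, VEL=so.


cell POLE=ne, TOR=zo, NUM=un, VEL=so:
underlying: inke-keg-fa-zuz-fg
1. f -> v, k -> g, p -> b, s -> z / V _ V: fires at position(s) 5: inkegegfazuzfg
2. e -> o, i -> u / B C0 _: no change
3. b -> p, d -> t, g -> k, v -> f, z -> s / _ #: fires at position(s) 14: inkegegfazuzfk
surface: inkegegfazuzfk

cell POLE=ak, TOR=zo, NUM=un, VEL=ak:
underlying: inke-keg-fa-vi-gso
1. f -> v, k -> g, p -> b, s -> z / V _ V: fires at position(s) 5: inkegegfavigso
2. e -> o, i -> u / B C0 _: fires at position(s) 11: inkegegfavugso
3. b -> p, d -> t, g -> k, v -> f, z -> s / _ #: no change
surface: inkegegfavugso

cell POLE=ak, TOR=zo, NUM=zo, VEL=so:
underlying: inke-de-fa-zuz-gso
1. f -> v, k -> g, p -> b, s -> z / V _ V: fires at position(s) 7: inkedevazuzgso
2. e -> o, i -> u / B C0 _: no change
3. b -> p, d -> t, g -> k, v -> f, z -> s / _ #: no change
surface: inkedevazuzgso


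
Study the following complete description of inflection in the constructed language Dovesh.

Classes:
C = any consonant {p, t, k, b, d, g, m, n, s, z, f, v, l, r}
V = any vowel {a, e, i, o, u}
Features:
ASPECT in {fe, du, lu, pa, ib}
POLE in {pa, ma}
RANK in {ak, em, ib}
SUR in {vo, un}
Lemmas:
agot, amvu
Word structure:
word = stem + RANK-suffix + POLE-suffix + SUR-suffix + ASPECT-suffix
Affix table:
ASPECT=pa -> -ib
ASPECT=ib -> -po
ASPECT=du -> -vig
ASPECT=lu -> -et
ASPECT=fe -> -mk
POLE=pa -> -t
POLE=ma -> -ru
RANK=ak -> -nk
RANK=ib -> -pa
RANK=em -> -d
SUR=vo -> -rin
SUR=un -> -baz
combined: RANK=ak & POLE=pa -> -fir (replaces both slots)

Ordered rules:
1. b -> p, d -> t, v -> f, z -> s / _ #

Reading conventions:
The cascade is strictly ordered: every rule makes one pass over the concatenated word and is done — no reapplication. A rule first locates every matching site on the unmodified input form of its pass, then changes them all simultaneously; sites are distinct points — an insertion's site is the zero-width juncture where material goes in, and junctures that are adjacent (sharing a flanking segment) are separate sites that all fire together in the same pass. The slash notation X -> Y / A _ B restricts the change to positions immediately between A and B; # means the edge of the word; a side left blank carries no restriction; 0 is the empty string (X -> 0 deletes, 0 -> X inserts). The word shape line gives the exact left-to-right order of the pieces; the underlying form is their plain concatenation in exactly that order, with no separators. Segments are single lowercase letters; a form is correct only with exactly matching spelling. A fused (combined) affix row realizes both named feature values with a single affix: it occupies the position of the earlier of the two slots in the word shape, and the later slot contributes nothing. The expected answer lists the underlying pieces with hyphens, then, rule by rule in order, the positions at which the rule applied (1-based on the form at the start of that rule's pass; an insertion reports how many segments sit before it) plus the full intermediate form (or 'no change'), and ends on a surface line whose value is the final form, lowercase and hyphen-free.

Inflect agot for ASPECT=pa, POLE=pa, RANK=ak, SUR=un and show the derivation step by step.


underlying: agot-fir-baz-ib
1. b -> p, d -> t, v -> f, z -> s / _ #: fires at position(s) 12: agotfirbazip
surface: agotfirbazip


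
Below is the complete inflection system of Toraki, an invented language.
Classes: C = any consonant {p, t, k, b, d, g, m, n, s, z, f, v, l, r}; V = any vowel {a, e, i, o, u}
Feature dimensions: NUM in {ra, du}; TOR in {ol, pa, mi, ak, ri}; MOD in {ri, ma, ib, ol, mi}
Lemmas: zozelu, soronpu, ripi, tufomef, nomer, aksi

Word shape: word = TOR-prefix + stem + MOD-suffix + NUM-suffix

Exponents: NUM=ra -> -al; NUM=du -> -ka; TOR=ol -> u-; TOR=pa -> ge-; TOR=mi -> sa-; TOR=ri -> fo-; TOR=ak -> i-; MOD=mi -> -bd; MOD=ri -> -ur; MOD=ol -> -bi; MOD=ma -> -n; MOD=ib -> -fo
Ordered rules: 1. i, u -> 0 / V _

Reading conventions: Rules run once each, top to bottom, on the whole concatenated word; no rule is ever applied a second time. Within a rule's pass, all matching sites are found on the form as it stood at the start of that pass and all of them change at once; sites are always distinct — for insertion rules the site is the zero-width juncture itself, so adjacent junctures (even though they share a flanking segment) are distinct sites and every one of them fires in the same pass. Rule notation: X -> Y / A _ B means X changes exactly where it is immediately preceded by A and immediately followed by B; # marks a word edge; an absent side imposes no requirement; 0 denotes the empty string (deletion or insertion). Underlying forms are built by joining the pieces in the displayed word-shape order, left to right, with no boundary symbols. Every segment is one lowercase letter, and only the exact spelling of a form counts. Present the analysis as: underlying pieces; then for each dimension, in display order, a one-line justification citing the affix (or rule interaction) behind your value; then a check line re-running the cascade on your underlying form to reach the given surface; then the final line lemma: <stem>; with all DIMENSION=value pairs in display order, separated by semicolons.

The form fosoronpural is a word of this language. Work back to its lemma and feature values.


underlying: fo-soronpu-ur-al
NUM=ra - signalled by the affix -al
TOR=ri - signalled by the affix fo-
MOD=ri - signalled by the affix -ur
check: fosoronpuural -> fosoronpural
lemma: soronpu; NUM=ra; TOR=ri; MOD=ri


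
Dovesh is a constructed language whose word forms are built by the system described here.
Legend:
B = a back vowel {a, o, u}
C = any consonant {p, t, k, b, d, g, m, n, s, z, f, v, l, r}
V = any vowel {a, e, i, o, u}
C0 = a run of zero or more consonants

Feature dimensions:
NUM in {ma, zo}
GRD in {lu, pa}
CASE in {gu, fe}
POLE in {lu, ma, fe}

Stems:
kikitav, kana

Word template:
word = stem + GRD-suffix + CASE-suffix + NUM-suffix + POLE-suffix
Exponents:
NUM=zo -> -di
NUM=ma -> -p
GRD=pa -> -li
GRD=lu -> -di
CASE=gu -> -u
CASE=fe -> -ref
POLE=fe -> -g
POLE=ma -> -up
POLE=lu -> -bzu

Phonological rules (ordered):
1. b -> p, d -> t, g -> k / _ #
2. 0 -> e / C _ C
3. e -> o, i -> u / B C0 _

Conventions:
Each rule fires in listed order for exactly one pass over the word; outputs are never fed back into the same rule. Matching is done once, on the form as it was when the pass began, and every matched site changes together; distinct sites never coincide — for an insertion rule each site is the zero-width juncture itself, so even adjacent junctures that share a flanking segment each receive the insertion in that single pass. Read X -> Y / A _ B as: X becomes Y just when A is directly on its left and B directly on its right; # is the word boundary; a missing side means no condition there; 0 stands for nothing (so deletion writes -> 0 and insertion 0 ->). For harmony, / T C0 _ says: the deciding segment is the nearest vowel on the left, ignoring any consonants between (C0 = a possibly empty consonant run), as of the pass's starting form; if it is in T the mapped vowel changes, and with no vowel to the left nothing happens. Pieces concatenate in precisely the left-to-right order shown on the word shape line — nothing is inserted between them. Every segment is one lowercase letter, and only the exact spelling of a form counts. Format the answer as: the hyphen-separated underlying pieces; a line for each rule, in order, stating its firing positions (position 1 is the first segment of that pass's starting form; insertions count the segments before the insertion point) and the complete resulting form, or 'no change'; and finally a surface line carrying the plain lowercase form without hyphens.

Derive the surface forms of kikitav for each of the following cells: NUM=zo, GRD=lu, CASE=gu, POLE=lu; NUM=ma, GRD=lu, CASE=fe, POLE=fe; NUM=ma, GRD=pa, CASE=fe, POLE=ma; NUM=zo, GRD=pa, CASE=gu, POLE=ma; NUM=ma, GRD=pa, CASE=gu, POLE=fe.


cell NUM=zo, GRD=lu, CASE=gu, POLE=lu:
underlying: kikitav-di-u-di-bzu
1. b -> p, d -> t, g -> k / _ #: no change
2. 0 -> e / C _ C: inserts after position(s) 7, 13: kikitavediudibezu
3. e -> o, i -> u / B C0 _: fires at position(s) 8, 13: kikitavodiudubezu
surface: kikitavodiudubezu

cell NUM=ma, GRD=lu, CASE=fe, POLE=fe:
underlying: kikitav-di-ref-p-g
1. b -> p, d -> t, g -> k / _ #: fires at position(s) 14: kikitavdirefpk
2. 0 -> e / C _ C: inserts after position(s) 7, 12, 13: kikitavedirefepek
3. e -> o, i -> u / B C0 _: fires at position(s) 8: kikitavodirefepek
surface: kikitavodirefepek

cell NUM=ma, GRD=pa, CASE=fe, POLE=ma:
underlying: kikitav-li-ref-p-up
1. b -> p, d -> t, g -> k / _ #: no change
2. 0 -> e / C _ C: inserts after position(s) 7, 12: kikitavelirefepup
3. e -> o, i -> u / B C0 _: fires at position(s) 8: kikitavolirefepup
surface: kikitavolirefepup

cell NUM=zo, GRD=pa, CASE=gu, POLE=ma:
underlying: kikitav-li-u-di-up
1. b -> p, d -> t, g -> k / _ #: no change
2. 0 -> e / C _ C: inserts after position(s) 7: kikitaveliudiup
3. e -> o, i -> u / B C0 _: fires at position(s) 8, 13: kikitavoliuduup
surface: kikitavoliuduup

cell NUM=ma, GRD=pa, CASE=gu, POLE=fe:
underlying: kikitav-li-u-p-g
1. b -> p, d -> t, g -> k / _ #: fires at position(s) 12: kikitavliupk
2. 0 -> e / C _ C: inserts after position(s) 7, 11: kikitaveliupek
3. e -> o, i -> u / B C0 _: fires at position(s) 8, 13: kikitavoliupok
surface: kikitavoliupok


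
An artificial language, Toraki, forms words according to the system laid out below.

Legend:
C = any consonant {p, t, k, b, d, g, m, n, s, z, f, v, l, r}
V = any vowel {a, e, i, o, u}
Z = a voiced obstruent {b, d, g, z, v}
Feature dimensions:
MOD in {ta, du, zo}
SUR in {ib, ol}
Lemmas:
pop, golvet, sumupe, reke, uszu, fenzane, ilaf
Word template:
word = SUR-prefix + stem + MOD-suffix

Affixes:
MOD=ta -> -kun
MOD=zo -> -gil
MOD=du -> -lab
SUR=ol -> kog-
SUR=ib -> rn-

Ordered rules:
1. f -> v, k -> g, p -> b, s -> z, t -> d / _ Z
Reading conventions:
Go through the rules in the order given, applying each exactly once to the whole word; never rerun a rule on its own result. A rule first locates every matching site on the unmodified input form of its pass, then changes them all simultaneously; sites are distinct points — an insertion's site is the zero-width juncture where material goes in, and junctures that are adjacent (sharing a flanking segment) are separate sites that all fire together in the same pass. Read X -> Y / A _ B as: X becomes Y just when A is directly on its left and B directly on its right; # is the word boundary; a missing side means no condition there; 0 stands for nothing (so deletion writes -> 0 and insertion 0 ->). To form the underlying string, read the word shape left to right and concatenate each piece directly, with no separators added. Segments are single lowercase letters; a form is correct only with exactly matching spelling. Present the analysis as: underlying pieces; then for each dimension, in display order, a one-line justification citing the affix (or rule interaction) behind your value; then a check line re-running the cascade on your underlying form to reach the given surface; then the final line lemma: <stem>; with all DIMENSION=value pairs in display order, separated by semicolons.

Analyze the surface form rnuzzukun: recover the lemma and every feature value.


underlying: rn-uszu-kun
MOD=ta - signalled by the affix -kun
SUR=ib - signalled by the affix rn-
check: rnuszukun -> rnuzzukun
lemma: uszu; MOD=ta; SUR=ib


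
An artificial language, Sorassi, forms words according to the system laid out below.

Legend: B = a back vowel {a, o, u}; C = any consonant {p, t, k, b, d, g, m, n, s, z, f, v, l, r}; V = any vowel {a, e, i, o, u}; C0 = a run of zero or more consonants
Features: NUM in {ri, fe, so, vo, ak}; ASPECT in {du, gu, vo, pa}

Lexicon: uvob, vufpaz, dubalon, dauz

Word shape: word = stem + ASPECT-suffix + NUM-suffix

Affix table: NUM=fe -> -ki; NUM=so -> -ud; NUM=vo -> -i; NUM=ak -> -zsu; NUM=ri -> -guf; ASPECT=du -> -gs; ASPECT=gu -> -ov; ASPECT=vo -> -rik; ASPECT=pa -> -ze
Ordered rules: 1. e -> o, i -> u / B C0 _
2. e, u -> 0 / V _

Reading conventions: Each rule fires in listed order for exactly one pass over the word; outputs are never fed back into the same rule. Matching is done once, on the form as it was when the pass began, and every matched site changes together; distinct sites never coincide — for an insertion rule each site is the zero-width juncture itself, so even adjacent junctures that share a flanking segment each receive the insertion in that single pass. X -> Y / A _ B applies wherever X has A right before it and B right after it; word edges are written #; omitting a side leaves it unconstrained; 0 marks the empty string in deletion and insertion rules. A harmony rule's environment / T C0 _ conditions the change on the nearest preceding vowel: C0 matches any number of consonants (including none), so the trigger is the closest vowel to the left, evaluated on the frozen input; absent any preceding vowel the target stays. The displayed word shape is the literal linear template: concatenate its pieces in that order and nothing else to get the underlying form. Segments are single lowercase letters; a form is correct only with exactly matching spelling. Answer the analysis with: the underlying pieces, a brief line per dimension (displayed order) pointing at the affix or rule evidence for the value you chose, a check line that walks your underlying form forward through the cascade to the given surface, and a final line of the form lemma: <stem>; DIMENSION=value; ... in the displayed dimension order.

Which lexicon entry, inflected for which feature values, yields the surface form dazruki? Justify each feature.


underlying: dauz-rik-i
NUM=vo - signalled by the affix -i
ASPECT=vo - signalled by the affix -rik
check: dauzriki -> dauzruki -> dazruki
lemma: dauz; NUM=vo; ASPECT=vo


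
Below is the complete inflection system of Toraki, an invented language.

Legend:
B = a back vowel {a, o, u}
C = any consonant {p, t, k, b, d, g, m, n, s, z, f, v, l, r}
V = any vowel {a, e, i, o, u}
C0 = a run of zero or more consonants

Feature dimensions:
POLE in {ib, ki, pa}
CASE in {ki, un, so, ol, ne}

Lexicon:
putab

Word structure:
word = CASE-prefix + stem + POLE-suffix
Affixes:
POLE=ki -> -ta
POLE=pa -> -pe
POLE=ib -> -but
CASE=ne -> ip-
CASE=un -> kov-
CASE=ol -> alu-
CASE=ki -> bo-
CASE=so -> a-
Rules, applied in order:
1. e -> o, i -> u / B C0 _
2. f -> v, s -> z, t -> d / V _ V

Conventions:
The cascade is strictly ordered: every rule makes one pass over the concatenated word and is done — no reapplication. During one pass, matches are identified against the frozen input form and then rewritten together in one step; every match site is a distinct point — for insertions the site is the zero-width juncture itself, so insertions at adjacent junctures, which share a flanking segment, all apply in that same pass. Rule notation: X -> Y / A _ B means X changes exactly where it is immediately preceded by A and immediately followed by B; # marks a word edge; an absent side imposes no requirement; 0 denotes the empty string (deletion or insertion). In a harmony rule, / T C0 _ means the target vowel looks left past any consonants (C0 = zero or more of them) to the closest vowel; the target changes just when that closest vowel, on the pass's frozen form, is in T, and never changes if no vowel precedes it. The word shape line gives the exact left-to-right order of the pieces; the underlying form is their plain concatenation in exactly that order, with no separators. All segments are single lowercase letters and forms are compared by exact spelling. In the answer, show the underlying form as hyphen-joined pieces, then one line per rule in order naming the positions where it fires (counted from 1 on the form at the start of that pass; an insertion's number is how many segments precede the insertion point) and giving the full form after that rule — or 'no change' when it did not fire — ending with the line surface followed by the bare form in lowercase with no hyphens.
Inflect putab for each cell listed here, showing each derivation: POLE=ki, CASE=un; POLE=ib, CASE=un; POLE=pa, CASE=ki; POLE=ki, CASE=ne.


cell POLE=ki, CASE=un:
underlying: kov-putab-ta
1. e -> o, i -> u / B C0 _: no change
2. f -> v, s -> z, t -> d / V _ V: fires at position(s) 6: kovpudabta
surface: kovpudabta

cell POLE=ib, CASE=un:
underlying: kov-putab-but
1. e -> o, i -> u / B C0 _: no change
2. f -> v, s -> z, t -> d / V _ V: fires at position(s) 6: kovpudabbut
surface: kovpudabbut

cell POLE=pa, CASE=ki:
underlying: bo-putab-pe
1. e -> o, i -> u / B C0 _: fires at position(s) 9: boputabpo
2. f -> v, s -> z, t -> d / V _ V: fires at position(s) 5: bopudabpo
surface: bopudabpo

cell POLE=ki, CASE=ne:
underlying: ip-putab-ta
1. e -> o, i -> u / B C0 _: no change
2. f -> v, s -> z, t -> d / V _ V: fires at position(s) 5: ippudabta
surface: ippudabta


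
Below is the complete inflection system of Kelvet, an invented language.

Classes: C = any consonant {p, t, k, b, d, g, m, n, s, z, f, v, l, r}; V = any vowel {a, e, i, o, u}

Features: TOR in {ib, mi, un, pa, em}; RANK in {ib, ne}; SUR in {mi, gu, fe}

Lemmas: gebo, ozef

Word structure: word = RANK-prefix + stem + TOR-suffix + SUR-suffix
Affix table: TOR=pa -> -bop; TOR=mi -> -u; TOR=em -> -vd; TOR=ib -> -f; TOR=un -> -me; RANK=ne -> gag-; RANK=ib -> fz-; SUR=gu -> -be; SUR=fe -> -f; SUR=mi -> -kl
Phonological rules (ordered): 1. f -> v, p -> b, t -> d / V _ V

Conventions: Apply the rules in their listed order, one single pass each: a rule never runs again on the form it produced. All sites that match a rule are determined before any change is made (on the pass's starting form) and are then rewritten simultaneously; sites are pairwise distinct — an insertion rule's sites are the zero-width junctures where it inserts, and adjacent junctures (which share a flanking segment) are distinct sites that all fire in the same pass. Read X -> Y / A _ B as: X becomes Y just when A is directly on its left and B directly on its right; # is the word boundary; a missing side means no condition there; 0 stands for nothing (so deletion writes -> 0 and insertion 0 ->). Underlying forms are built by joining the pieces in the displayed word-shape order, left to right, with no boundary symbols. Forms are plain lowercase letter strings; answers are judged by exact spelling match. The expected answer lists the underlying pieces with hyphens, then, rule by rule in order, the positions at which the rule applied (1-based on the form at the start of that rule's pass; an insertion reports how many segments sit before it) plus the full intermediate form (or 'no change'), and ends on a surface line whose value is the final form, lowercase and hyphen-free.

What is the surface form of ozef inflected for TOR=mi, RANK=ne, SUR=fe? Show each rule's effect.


underlying: gag-ozef-u-f
1. f -> v, p -> b, t -> d / V _ V: fires at position(s) 7: gagozevuf
surface: gagozevuf


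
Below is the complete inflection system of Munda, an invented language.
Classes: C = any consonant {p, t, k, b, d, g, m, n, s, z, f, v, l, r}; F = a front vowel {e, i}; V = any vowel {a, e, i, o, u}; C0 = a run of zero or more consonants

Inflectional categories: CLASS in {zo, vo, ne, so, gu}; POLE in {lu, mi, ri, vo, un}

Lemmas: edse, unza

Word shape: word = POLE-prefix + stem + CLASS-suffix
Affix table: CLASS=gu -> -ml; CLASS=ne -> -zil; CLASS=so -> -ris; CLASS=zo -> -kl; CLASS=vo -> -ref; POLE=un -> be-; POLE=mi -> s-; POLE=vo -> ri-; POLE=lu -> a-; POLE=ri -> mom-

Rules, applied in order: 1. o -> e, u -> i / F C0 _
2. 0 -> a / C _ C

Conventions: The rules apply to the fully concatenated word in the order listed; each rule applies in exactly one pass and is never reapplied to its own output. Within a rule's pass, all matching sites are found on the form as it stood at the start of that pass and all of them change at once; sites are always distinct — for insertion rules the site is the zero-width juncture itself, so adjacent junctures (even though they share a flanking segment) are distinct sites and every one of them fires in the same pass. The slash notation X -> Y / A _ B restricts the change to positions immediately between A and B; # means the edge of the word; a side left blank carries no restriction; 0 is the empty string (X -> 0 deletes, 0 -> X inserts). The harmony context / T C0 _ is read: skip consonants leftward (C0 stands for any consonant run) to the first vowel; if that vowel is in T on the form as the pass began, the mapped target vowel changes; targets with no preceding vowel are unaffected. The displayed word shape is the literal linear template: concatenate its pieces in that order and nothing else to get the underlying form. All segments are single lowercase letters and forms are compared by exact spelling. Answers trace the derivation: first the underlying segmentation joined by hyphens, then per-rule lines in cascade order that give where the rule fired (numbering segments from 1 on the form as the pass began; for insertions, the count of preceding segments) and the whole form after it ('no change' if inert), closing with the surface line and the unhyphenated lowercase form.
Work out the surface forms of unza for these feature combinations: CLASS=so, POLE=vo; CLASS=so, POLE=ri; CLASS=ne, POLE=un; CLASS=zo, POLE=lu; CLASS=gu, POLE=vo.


cell CLASS=so, POLE=vo:
underlying: ri-unza-ris
1. o -> e, u -> i / F C0 _: fires at position(s) 3: riinzaris
2. 0 -> a / C _ C: inserts after position(s) 4: riinazaris
surface: riinazaris

cell CLASS=so, POLE=ri:
underlying: mom-unza-ris
1. o -> e, u -> i / F C0 _: no change
2. 0 -> a / C _ C: inserts after position(s) 5: momunazaris
surface: momunazaris

cell CLASS=ne, POLE=un:
underlying: be-unza-zil
1. o -> e, u -> i / F C0 _: fires at position(s) 3: beinzazil
2. 0 -> a / C _ C: inserts after position(s) 4: beinazazil
surface: beinazazil

cell CLASS=zo, POLE=lu:
underlying: a-unza-kl
1. o -> e, u -> i / F C0 _: no change
2. 0 -> a / C _ C: inserts after position(s) 3, 6: aunazakal
surface: aunazakal

cell CLASS=gu, POLE=vo:
underlying: ri-unza-ml
1. o -> e, u -> i / F C0 _: fires at position(s) 3: riinzaml
2. 0 -> a / C _ C: inserts after position(s) 4, 7: riinazamal
surface: riinazamal


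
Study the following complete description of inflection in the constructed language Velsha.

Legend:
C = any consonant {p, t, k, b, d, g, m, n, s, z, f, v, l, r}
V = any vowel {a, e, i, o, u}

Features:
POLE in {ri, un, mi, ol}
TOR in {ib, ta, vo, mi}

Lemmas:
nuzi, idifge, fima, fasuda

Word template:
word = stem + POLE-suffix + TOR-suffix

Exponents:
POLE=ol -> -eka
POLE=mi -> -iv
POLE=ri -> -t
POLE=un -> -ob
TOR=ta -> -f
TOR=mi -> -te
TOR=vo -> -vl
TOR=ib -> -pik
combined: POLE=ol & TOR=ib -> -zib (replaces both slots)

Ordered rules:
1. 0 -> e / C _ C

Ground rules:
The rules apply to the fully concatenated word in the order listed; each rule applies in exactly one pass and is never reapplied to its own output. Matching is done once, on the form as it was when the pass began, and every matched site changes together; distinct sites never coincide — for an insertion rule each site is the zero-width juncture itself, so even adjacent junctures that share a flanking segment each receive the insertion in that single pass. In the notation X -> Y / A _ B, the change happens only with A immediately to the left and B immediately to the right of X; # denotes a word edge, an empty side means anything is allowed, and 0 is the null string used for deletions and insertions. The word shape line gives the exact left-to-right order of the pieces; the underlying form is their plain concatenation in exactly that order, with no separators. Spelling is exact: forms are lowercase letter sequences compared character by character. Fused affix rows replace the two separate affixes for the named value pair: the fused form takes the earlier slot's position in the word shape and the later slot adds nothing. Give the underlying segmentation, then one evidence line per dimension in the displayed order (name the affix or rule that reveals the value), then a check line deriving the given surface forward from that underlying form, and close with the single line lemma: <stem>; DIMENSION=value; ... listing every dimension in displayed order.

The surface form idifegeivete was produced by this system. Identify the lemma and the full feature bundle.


underlying: idifge-iv-te
POLE=mi - signalled by the affix -iv
TOR=mi - signalled by the affix -te
check: idifgeivte -> idifegeivete
lemma: idifge; POLE=mi; TOR=mi


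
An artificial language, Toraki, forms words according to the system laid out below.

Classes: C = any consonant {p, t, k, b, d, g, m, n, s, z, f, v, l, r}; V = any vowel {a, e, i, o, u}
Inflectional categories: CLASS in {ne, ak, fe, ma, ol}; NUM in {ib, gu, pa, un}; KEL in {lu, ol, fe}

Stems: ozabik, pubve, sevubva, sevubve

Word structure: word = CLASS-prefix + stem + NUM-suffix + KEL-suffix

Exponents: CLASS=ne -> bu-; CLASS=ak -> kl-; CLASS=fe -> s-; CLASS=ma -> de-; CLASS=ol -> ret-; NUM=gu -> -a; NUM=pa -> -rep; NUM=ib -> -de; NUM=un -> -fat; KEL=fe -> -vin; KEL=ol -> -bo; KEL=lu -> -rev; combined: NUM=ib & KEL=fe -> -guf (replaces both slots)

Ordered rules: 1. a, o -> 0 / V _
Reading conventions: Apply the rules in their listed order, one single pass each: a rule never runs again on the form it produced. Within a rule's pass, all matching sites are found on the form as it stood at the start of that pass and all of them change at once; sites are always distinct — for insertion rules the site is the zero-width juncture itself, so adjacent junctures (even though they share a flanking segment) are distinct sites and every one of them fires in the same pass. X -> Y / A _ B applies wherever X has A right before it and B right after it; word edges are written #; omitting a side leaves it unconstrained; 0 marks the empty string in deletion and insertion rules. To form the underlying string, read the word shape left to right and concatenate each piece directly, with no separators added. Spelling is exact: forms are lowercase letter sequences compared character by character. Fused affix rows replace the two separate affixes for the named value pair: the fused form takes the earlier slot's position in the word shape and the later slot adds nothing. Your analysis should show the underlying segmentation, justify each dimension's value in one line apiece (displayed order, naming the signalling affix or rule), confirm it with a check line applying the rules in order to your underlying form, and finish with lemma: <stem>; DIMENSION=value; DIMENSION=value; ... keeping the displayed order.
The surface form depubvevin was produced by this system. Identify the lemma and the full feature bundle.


underlying: de-pubve-a-vin
CLASS=ma - signalled by the affix de-
NUM=gu - signalled by the affix -a
KEL=fe - signalled by the affix -vin
check: depubveavin -> depubvevin
lemma: pubve; CLASS=ma; NUM=gu; KEL=fe


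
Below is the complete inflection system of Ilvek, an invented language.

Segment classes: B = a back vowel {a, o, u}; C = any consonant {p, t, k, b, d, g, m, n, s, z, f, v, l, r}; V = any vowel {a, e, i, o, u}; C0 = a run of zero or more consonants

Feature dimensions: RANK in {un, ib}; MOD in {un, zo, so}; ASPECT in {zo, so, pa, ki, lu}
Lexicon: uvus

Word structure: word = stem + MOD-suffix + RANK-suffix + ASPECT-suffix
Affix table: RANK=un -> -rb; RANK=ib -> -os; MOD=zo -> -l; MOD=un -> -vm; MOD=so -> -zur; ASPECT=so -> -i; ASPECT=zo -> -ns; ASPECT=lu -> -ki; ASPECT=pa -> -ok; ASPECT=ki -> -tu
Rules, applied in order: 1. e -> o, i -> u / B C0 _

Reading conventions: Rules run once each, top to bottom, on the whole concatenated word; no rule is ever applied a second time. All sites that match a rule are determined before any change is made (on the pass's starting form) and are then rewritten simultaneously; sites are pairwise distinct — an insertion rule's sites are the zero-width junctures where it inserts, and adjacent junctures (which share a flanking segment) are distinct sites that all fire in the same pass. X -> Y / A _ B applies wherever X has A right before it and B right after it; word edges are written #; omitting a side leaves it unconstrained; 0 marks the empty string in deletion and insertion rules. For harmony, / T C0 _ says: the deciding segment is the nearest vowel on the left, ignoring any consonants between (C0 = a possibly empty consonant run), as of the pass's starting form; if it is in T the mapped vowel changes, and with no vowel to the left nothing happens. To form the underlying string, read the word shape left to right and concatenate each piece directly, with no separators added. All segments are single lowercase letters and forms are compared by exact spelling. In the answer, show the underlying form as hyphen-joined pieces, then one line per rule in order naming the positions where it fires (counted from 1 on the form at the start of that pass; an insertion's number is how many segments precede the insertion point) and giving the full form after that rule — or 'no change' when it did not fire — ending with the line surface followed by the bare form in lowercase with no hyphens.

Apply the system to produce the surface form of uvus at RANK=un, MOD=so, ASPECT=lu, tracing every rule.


underlying: uvus-zur-rb-ki
1. e -> o, i -> u / B C0 _: fires at position(s) 11: uvuszurrbku
surface: uvuszurrbku


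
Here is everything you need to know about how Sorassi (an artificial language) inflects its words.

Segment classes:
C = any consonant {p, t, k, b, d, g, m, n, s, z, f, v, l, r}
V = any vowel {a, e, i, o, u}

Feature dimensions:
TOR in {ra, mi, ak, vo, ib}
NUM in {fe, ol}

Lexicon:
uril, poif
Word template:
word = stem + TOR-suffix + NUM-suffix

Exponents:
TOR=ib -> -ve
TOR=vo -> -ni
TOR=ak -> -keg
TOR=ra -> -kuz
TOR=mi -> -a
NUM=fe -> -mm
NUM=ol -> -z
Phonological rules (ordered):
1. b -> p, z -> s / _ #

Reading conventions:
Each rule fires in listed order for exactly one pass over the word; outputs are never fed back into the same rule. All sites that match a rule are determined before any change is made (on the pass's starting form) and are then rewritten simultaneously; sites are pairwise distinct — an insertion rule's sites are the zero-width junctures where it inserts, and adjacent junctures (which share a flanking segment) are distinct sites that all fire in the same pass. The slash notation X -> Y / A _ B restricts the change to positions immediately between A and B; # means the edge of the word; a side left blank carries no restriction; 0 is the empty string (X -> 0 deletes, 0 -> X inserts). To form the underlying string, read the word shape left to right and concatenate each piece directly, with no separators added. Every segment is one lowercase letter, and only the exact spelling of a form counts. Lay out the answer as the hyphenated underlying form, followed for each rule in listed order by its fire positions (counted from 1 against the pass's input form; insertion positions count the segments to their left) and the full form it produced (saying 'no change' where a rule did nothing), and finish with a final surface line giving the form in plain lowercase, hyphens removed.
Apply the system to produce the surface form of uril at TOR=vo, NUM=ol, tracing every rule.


underlying: uril-ni-z
1. b -> p, z -> s / _ #: fires at position(s) 7: urilnis
surface: urilnis


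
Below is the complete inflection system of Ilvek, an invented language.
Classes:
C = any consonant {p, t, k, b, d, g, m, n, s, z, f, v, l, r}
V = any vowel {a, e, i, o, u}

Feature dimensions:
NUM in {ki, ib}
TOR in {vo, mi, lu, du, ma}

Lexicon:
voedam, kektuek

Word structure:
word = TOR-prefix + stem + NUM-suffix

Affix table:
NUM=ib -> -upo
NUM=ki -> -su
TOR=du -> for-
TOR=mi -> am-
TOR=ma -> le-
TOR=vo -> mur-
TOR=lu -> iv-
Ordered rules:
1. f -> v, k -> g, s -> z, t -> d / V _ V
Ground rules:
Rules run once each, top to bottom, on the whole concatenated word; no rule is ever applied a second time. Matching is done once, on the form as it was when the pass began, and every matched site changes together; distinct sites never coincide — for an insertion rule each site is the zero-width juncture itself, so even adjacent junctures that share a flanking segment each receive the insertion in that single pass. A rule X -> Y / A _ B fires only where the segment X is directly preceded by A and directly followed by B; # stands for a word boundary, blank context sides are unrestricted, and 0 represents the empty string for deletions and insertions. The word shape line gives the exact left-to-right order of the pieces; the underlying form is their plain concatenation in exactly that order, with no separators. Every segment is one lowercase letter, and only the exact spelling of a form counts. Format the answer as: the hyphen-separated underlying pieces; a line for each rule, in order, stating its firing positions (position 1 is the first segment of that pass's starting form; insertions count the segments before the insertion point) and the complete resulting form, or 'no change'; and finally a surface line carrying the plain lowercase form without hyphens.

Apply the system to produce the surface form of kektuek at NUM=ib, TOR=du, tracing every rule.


underlying: for-kektuek-upo
1. f -> v, k -> g, s -> z, t -> d / V _ V: fires at position(s) 10: forkektuegupo
surface: forkektuegupo


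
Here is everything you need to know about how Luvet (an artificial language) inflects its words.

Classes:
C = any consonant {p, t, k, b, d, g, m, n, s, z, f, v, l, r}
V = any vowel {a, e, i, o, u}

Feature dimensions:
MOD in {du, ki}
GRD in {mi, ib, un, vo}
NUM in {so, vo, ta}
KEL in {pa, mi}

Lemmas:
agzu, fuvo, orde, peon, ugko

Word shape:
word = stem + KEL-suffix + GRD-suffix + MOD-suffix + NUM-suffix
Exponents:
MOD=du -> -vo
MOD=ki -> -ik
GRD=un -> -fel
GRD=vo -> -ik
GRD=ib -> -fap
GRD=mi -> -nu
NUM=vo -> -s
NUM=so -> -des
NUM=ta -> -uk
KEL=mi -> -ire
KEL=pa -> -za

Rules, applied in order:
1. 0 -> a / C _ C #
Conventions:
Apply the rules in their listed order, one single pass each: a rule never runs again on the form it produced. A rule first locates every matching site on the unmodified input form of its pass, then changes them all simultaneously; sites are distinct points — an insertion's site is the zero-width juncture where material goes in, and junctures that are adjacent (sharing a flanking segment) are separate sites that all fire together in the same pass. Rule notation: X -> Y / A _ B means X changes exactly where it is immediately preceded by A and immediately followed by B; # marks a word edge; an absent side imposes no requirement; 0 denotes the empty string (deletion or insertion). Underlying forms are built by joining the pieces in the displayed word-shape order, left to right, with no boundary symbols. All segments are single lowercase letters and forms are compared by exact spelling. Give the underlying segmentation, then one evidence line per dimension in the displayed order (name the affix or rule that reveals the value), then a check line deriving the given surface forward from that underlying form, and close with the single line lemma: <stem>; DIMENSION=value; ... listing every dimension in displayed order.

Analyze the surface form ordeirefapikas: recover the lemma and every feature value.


underlying: orde-ire-fap-ik-s
MOD=ki - signalled by the affix -ik
GRD=ib - signalled by the affix -fap
NUM=vo - signalled by the affix -s
KEL=mi - signalled by the affix -ire
check: ordeirefapiks -> ordeirefapikas
lemma: orde; MOD=ki; GRD=ib; NUM=vo; KEL=mi
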